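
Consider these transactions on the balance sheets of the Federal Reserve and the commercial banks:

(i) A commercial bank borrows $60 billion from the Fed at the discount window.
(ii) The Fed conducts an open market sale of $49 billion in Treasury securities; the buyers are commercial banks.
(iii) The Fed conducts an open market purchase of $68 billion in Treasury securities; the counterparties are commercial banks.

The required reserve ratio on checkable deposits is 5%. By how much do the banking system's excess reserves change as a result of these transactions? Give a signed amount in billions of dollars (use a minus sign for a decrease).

+$79 billion

Discount-window loan $60 billion: reserves +$60B, deposits 0.
OMO sale (to banks) $49 billion: reserves −$49B, deposits 0.
OMO purchase (from banks) $68 billion: reserves +$68B, deposits 0.
Totals: Δreserves = +$79B, Δdeposits = 0.
Δrequired reserves = 5% × 0 = 0.
Δexcess reserves = Δreserves − Δrequired = +$79B − (0) = +$79 billion.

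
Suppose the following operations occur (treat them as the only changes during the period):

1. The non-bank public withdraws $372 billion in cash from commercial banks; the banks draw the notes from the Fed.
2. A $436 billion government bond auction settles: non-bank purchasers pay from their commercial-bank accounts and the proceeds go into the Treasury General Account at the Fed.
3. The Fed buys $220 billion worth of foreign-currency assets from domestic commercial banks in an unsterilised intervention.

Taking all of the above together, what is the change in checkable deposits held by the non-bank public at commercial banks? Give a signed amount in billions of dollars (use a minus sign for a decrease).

Currency withdrawal $372 billion: non-bank counterparties' bank balances fall → −$372B.
Government account inflow $436 billion: non-bank counterparties' bank balances fall → −$436B.
FX purchase $220 billion: the counterparty is a bank, so public deposits are unchanged → 0.
Net: −372 − 436 + 0 = -$808 billion.

-$808 billion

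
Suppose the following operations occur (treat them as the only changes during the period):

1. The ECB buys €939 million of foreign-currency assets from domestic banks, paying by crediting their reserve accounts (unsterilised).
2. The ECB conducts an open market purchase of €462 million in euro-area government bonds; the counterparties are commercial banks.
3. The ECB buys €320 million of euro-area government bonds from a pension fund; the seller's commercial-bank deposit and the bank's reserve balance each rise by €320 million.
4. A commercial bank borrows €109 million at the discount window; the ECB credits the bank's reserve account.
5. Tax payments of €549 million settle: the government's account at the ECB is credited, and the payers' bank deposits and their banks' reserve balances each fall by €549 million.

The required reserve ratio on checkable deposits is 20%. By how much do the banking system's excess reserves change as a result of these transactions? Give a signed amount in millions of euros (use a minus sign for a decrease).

FX purchase €939 million: reserves +€939M, deposits 0.
OMO purchase (from banks) €462 million: reserves +€462M, deposits 0.
Asset purchase (from non-banks) €320 million: reserves +€320M, deposits +€320M.
Discount-window loan €109 million: reserves +€109M, deposits 0.
Government account inflow €549 million: reserves −€549M, deposits −€549M.
Totals: Δreserves = +€1281M, Δdeposits = −€229M.
Δrequired reserves = 20% × −€229M = −€45.8M.
Δexcess reserves = Δreserves − Δrequired = +€1281M − (−€45.8M) = +€1326.8 million.

+€1326.8 million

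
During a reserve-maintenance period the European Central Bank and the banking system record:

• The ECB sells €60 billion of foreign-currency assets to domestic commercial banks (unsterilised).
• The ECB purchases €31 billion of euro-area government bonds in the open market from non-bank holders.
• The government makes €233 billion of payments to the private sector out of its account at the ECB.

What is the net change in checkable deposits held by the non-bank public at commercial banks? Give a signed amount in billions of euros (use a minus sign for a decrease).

+€264 billion

ECB balance sheet:
  Assets:      Securities +€31B, Foreign assets −€60B
  Liabilities: Bank reserves +€204B, Government deposits −€233B
Commercial banking system:
  Assets:      Reserves at CB +€204B, Foreign assets +€60B
  Liabilities: Checkable deposits +€264B
So the change in checkable deposits held by the non-bank public at commercial banks is +€264 billion.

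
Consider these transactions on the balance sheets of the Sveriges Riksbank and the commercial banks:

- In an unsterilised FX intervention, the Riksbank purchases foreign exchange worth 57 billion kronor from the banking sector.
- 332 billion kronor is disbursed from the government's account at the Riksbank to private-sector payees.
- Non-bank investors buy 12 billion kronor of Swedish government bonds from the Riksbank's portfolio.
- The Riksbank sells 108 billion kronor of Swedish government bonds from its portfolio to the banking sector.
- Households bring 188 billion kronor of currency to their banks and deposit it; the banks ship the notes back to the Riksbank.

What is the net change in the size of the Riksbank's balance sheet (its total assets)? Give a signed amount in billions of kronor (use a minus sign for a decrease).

FX purchase 57 billion kronor: a Riksbank asset is acquired → +57B.
Government spending 332 billion kronor: only the composition of liabilities changes → 0.
Asset sale (to non-banks) 12 billion kronor: a Riksbank asset is shed → −12B.
OMO sale (to banks) 108 billion kronor: a Riksbank asset is shed → −108B.
Currency deposit 188 billion kronor: only the composition of liabilities changes → 0.
Net: 57 + 0 − 12 − 108 + 0 = -63 billion.

-63 billion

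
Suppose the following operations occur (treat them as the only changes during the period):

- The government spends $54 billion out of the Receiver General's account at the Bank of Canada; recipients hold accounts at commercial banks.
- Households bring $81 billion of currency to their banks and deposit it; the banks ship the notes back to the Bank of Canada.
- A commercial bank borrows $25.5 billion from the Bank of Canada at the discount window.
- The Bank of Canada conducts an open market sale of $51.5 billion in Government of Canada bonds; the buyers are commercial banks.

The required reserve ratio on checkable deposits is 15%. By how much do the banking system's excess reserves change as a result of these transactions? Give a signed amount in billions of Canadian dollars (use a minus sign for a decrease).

Government spending $54 billion: reserves +$54B, deposits +$54B.
Currency deposit $81 billion: reserves +$81B, deposits +$81B.
Discount-window loan $25.5 billion: reserves +$25.5B, deposits 0.
OMO sale (to banks) $51.5 billion: reserves −$51.5B, deposits 0.
Totals: Δreserves = +$109B, Δdeposits = +$135B.
Δrequired reserves = 15% × +$135B = +$20.25B.
Δexcess reserves = Δreserves − Δrequired = +$109B − (+$20.25B) = +$88.75 billion.

+$88.75 billion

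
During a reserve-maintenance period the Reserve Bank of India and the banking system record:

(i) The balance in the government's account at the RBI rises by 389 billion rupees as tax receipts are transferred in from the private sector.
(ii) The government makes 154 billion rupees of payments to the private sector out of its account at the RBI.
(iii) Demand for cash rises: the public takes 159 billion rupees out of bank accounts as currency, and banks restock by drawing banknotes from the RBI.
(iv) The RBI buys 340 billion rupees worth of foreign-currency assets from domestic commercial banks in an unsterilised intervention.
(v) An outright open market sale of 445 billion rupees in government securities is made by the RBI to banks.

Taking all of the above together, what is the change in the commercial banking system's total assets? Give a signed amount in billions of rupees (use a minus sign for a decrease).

-394 billion

Government account inflow 389 billion rupees: bank balance sheets shrink → −389B.
Government spending 154 billion rupees: bank balance sheets expand → +154B.
Currency withdrawal 159 billion rupees: bank balance sheets shrink → −159B.
FX purchase 340 billion rupees: just an asset swap on bank balance sheets → 0.
OMO sale (to banks) 445 billion rupees: just an asset swap on bank balance sheets → 0.
Net: −389 + 154 − 159 + 0 + 0 = -394 billion.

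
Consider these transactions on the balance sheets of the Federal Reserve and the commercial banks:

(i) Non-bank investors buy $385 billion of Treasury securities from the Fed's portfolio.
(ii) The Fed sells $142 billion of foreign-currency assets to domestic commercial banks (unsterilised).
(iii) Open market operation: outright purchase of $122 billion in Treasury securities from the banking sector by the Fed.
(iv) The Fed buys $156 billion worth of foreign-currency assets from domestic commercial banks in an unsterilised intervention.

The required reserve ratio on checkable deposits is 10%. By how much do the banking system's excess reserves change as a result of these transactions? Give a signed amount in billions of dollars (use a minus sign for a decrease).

Asset sale (to non-banks) $385 billion: reserves −$385B, deposits −$385B.
FX sale $142 billion: reserves −$142B, deposits 0.
OMO purchase (from banks) $122 billion: reserves +$122B, deposits 0.
FX purchase $156 billion: reserves +$156B, deposits 0.
Totals: Δreserves = −$249B, Δdeposits = −$385B.
Δrequired reserves = 10% × −$385B = −$38.5B.
Δexcess reserves = Δreserves − Δrequired = −$249B − (−$38.5B) = -$210.5 billion.

-$210.5 billion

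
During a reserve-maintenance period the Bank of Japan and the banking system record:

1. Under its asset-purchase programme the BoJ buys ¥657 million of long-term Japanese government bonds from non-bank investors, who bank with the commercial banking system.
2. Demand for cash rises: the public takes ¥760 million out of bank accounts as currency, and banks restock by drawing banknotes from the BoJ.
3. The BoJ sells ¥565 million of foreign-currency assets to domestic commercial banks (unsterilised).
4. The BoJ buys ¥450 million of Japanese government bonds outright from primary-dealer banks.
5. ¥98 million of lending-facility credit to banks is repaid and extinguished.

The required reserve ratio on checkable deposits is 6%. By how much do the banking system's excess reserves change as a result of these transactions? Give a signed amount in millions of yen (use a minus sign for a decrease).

Asset purchase (from non-banks) ¥657 million: reserves +¥657M, deposits +¥657M.
Currency withdrawal ¥760 million: reserves −¥760M, deposits −¥760M.
FX sale ¥565 million: reserves −¥565M, deposits 0.
OMO purchase (from banks) ¥450 million: reserves +¥450M, deposits 0.
Discount-window repayment ¥98 million: reserves −¥98M, deposits 0.
Totals: Δreserves = −¥316M, Δdeposits = −¥103M.
Δrequired reserves = 6% × −¥103M = −¥6.18M.
Δexcess reserves = Δreserves − Δrequired = −¥316M − (−¥6.18M) = -¥309.82 million.

-¥309.82 million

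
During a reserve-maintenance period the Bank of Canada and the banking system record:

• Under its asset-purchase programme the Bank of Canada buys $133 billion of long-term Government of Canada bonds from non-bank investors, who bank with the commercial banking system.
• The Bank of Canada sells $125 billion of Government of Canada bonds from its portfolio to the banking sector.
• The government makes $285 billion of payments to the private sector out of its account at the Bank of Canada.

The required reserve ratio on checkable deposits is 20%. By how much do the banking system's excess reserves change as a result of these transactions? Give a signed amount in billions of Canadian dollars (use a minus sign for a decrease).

+$209.4 billion

Asset purchase (from non-banks) $133 billion: reserves +$133B, deposits +$133B.
OMO sale (to banks) $125 billion: reserves −$125B, deposits 0.
Government spending $285 billion: reserves +$285B, deposits +$285B.
Totals: Δreserves = +$293B, Δdeposits = +$418B.
Δrequired reserves = 20% × +$418B = +$83.6B.
Δexcess reserves = Δreserves − Δrequired = +$293B − (+$83.6B) = +$209.4 billion.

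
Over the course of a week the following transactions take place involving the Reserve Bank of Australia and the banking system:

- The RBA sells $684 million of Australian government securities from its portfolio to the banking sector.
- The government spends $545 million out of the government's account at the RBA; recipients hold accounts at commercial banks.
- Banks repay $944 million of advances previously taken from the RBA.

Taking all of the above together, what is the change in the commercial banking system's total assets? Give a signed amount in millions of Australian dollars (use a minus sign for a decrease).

OMO sale (to banks) $684 million: just an asset swap on bank balance sheets → 0.
Government spending $545 million: bank balance sheets expand → +$545M.
Discount-window repayment $944 million: bank balance sheets shrink → −$944M.
Net: 0 + 545 − 944 = -$399 million.

-$399 million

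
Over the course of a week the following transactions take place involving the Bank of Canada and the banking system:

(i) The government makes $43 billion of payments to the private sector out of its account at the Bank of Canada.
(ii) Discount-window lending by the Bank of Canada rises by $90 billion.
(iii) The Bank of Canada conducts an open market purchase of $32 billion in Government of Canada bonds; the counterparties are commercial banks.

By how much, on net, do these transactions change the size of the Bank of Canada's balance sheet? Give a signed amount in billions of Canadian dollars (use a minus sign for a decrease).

Bank of Canada balance sheet:
  Assets:      Securities +$32B, Loans to banks +$90B
  Liabilities: Bank reserves +$165B, Government deposits −$43B
Commercial banking system:
  Assets:      Reserves at CB +$165B, Securities −$32B
  Liabilities: Checkable deposits +$43B, Borrowings from CB +$90B
Change in total Bank of Canada assets = +$122 billion.

+$122 billion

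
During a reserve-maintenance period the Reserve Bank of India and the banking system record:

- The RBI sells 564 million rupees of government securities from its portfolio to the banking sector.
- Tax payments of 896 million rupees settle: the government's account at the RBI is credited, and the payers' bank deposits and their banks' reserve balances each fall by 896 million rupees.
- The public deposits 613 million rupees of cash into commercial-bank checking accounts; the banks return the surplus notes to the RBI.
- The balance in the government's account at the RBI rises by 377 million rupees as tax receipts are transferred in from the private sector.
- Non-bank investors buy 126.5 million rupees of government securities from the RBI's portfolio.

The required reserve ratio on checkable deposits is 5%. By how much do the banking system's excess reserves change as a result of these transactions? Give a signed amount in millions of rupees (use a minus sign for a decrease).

OMO sale (to banks) 564 million rupees: reserves −564M, deposits 0.
Government account inflow 896 million rupees: reserves −896M, deposits −896M.
Currency deposit 613 million rupees: reserves +613M, deposits +613M.
Government account inflow 377 million rupees: reserves −377M, deposits −377M.
Asset sale (to non-banks) 126.5 million rupees: reserves −126.5M, deposits −126.5M.
Totals: Δreserves = −1350.5M, Δdeposits = −786.5M.
Δrequired reserves = 5% × −786.5M = −39.325M.
Δexcess reserves = Δreserves − Δrequired = −1350.5M − (−39.325M) = -1311.175 million.

-1311.175 million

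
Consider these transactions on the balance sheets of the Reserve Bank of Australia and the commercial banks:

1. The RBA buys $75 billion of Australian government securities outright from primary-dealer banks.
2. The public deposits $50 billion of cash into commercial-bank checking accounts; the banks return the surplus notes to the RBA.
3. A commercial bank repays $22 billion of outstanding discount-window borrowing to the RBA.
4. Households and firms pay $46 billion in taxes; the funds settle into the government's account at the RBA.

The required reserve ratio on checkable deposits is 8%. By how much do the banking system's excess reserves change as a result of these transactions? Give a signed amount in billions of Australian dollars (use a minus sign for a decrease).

+$56.68 billion

OMO purchase (from banks) $75 billion: reserves +$75B, deposits 0.
Currency deposit $50 billion: reserves +$50B, deposits +$50B.
Discount-window repayment $22 billion: reserves −$22B, deposits 0.
Government account inflow $46 billion: reserves −$46B, deposits −$46B.
Totals: Δreserves = +$57B, Δdeposits = +$4B.
Δrequired reserves = 8% × +$4B = +$0.32B.
Δexcess reserves = Δreserves − Δrequired = +$57B − (+$0.32B) = +$56.68 billion.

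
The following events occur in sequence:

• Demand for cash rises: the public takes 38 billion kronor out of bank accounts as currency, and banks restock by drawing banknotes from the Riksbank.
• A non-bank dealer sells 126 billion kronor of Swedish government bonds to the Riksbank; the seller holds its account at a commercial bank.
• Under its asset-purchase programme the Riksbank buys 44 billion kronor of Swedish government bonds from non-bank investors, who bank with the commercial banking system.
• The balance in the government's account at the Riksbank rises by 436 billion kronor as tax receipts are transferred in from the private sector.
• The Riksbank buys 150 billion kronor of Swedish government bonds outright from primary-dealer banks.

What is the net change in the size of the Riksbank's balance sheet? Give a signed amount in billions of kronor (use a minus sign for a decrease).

Riksbank balance sheet:
  Assets:      Securities +320B
  Liabilities: Bank reserves −154B, Currency in circulation +38B, Government deposits +436B
Commercial banking system:
  Assets:      Reserves at CB −154B, Securities −150B
  Liabilities: Checkable deposits −304B
Change in total Riksbank assets = +320 billion.

+320 billion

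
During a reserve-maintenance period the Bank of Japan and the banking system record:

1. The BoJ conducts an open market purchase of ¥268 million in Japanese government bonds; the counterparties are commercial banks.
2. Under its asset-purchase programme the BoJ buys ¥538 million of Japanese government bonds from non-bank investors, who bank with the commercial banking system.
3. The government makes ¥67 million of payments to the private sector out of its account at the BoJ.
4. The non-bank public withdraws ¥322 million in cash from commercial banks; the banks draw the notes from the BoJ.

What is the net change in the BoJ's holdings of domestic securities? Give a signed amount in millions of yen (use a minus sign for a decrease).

+¥806 million

OMO purchase (from banks) ¥268 million: securities added to the BoJ's portfolio → +¥268M.
Asset purchase (from non-banks) ¥538 million: securities added to the BoJ's portfolio → +¥538M.
Government spending ¥67 million: the BoJ's securities portfolio is untouched → 0.
Currency withdrawal ¥322 million: the BoJ's securities portfolio is untouched → 0.
Net: 268 + 538 + 0 + 0 = +¥806 million.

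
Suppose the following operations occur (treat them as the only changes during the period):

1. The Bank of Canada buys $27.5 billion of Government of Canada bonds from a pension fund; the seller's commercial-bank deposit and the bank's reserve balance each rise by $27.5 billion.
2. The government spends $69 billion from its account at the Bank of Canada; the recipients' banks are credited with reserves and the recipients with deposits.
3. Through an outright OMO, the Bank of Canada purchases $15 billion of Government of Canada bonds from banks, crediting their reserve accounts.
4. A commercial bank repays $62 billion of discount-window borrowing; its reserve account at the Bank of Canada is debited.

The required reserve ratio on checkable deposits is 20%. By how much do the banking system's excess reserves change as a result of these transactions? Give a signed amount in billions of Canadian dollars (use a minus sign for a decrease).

Asset purchase (from non-banks) $27.5 billion: reserves +$27.5B, deposits +$27.5B.
Government spending $69 billion: reserves +$69B, deposits +$69B.
OMO purchase (from banks) $15 billion: reserves +$15B, deposits 0.
Discount-window repayment $62 billion: reserves −$62B, deposits 0.
Totals: Δreserves = +$49.5B, Δdeposits = +$96.5B.
Δrequired reserves = 20% × +$96.5B = +$19.3B.
Δexcess reserves = Δreserves − Δrequired = +$49.5B − (+$19.3B) = +$30.2 billion.

+$30.2 billion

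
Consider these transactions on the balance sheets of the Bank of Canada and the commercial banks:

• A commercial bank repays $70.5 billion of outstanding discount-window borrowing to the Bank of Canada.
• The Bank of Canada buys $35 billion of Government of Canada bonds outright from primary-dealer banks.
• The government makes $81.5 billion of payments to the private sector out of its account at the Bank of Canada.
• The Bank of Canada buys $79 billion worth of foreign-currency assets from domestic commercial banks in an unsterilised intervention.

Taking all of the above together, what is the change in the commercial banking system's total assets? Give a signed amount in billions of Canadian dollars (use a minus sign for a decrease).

Discount-window repayment $70.5 billion: bank balance sheets shrink → −$70.5B.
OMO purchase (from banks) $35 billion: just an asset swap on bank balance sheets → 0.
Government spending $81.5 billion: bank balance sheets expand → +$81.5B.
FX purchase $79 billion: just an asset swap on bank balance sheets → 0.
Net: −70.5 + 0 + 81.5 + 0 = +$11 billion.

+$11 billion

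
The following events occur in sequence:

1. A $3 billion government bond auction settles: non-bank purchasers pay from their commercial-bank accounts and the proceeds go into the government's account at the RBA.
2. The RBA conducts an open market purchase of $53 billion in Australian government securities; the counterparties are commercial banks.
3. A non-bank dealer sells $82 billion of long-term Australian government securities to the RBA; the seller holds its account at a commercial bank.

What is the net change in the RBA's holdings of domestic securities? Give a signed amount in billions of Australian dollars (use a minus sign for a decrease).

Government account inflow $3 billion: the RBA's securities portfolio is untouched → 0.
OMO purchase (from banks) $53 billion: securities added to the RBA's portfolio → +$53B.
Asset purchase (from non-banks) $82 billion: securities added to the RBA's portfolio → +$82B.
Net: 0 + 53 + 82 = +$135 billion.

+$135 billion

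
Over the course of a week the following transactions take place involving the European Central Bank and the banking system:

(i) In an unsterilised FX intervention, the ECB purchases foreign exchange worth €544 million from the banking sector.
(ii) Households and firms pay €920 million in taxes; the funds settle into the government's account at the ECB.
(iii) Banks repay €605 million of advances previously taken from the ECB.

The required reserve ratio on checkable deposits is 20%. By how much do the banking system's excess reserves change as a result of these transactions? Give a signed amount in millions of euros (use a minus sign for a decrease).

-€797 million

FX purchase €544 million: reserves +€544M, deposits 0.
Government account inflow €920 million: reserves −€920M, deposits −€920M.
Discount-window repayment €605 million: reserves −€605M, deposits 0.
Totals: Δreserves = −€981M, Δdeposits = −€920M.
Δrequired reserves = 20% × −€920M = −€184M.
Δexcess reserves = Δreserves − Δrequired = −€981M − (−€184M) = -€797 million.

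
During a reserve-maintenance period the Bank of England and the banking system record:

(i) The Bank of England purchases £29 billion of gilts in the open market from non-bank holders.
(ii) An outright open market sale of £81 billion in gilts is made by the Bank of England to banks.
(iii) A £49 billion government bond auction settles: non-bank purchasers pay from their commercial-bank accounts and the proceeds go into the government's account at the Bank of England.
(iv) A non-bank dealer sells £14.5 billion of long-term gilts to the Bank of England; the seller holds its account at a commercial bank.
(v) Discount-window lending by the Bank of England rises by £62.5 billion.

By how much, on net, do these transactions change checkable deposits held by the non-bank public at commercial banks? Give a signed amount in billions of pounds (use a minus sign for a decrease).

Asset purchase (from non-banks) £29 billion: non-bank counterparties' bank balances rise → +£29B.
OMO sale (to banks) £81 billion: the counterparty is a bank, so public deposits are unchanged → 0.
Government account inflow £49 billion: non-bank counterparties' bank balances fall → −£49B.
Asset purchase (from non-banks) £14.5 billion: non-bank counterparties' bank balances rise → +£14.5B.
Discount-window loan £62.5 billion: the counterparty is a bank, so public deposits are unchanged → 0.
Net: 29 + 0 − 49 + 14.5 + 0 = -£5.5 billion.

-£5.5 billion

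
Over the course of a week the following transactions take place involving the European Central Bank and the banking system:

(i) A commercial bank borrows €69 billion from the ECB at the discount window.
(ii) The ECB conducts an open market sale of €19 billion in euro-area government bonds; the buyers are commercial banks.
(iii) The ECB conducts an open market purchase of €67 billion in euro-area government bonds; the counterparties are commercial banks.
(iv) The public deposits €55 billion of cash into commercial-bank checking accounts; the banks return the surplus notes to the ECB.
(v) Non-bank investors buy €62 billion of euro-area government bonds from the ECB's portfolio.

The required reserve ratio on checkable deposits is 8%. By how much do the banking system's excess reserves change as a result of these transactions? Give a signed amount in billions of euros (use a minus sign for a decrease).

+€110.56 billion

Discount-window loan €69 billion: reserves +€69B, deposits 0.
OMO sale (to banks) €19 billion: reserves −€19B, deposits 0.
OMO purchase (from banks) €67 billion: reserves +€67B, deposits 0.
Currency deposit €55 billion: reserves +€55B, deposits +€55B.
Asset sale (to non-banks) €62 billion: reserves −€62B, deposits −€62B.
Totals: Δreserves = +€110B, Δdeposits = −€7B.
Δrequired reserves = 8% × −€7B = −€0.56B.
Δexcess reserves = Δreserves − Δrequired = +€110B − (−€0.56B) = +€110.56 billion.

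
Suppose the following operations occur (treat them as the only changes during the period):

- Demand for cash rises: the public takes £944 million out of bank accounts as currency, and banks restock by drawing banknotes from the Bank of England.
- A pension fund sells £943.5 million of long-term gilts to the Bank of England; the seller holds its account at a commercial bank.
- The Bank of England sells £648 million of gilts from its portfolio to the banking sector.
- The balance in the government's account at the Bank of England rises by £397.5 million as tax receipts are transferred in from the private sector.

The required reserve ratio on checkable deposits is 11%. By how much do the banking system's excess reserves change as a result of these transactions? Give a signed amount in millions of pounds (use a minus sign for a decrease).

-£1002.22 million

Currency withdrawal £944 million: reserves −£944M, deposits −£944M.
Asset purchase (from non-banks) £943.5 million: reserves +£943.5M, deposits +£943.5M.
OMO sale (to banks) £648 million: reserves −£648M, deposits 0.
Government account inflow £397.5 million: reserves −£397.5M, deposits −£397.5M.
Totals: Δreserves = −£1046M, Δdeposits = −£398M.
Δrequired reserves = 11% × −£398M = −£43.78M.
Δexcess reserves = Δreserves − Δrequired = −£1046M − (−£43.78M) = -£1002.22 million.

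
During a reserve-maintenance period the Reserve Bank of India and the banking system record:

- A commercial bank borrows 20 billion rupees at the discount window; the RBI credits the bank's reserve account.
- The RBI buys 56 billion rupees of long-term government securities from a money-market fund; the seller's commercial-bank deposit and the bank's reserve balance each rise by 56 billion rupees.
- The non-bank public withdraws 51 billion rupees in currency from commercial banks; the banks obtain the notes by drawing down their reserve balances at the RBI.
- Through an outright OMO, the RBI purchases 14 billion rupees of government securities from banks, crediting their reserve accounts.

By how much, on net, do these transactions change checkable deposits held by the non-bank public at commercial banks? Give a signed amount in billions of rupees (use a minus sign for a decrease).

Discount-window loan 20 billion rupees: the counterparty is a bank, so public deposits are unchanged → 0.
Asset purchase (from non-banks) 56 billion rupees: non-bank counterparties' bank balances rise → +56B.
Currency withdrawal 51 billion rupees: non-bank counterparties' bank balances fall → −51B.
OMO purchase (from banks) 14 billion rupees: the counterparty is a bank, so public deposits are unchanged → 0.
Net: 0 + 56 − 51 + 0 = +5 billion.

+5 billion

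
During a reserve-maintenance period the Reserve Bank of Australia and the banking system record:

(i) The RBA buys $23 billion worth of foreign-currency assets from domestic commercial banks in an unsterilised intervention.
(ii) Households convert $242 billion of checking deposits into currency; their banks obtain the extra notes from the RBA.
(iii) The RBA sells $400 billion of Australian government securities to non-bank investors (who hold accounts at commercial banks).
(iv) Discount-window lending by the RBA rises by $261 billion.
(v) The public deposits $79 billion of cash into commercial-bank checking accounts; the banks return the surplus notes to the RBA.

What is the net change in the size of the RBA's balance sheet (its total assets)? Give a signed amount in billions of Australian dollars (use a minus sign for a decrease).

-$116 billion

FX purchase $23 billion: an RBA asset is acquired → +$23B.
Currency withdrawal $242 billion: only the composition of liabilities changes → 0.
Asset sale (to non-banks) $400 billion: an RBA asset is shed → −$400B.
Discount-window loan $261 billion: an RBA asset is acquired → +$261B.
Currency deposit $79 billion: only the composition of liabilities changes → 0.
Net: 23 + 0 − 400 + 261 + 0 = -$116 billion.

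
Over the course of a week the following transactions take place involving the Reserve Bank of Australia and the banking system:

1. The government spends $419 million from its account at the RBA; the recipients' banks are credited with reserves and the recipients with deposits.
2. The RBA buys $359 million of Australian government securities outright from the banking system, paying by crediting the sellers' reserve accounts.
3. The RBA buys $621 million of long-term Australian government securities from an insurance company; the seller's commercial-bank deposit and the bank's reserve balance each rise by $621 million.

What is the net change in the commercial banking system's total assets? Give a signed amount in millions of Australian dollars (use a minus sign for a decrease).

+$1040 million

Government spending $419 million: bank balance sheets expand → +$419M.
OMO purchase (from banks) $359 million: just an asset swap on bank balance sheets → 0.
Asset purchase (from non-banks) $621 million: bank balance sheets expand → +$621M.
Net: 419 + 0 + 621 = +$1040 million.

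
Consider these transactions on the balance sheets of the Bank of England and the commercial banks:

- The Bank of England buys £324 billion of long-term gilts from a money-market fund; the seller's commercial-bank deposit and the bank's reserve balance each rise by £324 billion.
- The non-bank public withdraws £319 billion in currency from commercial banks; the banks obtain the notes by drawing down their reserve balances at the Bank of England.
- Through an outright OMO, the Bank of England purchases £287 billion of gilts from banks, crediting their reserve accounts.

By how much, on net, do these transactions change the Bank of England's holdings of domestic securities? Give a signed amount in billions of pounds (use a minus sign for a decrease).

Bank of England balance sheet:
  Assets:      Securities +£611B
  Liabilities: Bank reserves +£292B, Currency in circulation +£319B
Commercial banking system:
  Assets:      Reserves at CB +£292B, Securities −£287B
  Liabilities: Checkable deposits +£5B
So the change in the Bank of England's holdings of domestic securities is +£611 billion.

+£611 billion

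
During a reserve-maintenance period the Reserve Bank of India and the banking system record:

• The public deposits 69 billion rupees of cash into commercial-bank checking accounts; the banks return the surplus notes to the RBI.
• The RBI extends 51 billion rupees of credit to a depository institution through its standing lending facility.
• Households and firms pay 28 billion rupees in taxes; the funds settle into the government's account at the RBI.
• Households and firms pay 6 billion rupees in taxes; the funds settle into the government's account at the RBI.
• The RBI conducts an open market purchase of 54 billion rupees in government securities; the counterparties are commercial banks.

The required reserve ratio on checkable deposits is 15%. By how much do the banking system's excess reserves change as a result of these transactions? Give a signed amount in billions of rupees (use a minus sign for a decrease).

Currency deposit 69 billion rupees: reserves +69B, deposits +69B.
Discount-window loan 51 billion rupees: reserves +51B, deposits 0.
Government account inflow 28 billion rupees: reserves −28B, deposits −28B.
Government account inflow 6 billion rupees: reserves −6B, deposits −6B.
OMO purchase (from banks) 54 billion rupees: reserves +54B, deposits 0.
Totals: Δreserves = +140B, Δdeposits = +35B.
Δrequired reserves = 15% × +35B = +5.25B.
Δexcess reserves = Δreserves − Δrequired = +140B − (+5.25B) = +134.75 billion.

+134.75 billion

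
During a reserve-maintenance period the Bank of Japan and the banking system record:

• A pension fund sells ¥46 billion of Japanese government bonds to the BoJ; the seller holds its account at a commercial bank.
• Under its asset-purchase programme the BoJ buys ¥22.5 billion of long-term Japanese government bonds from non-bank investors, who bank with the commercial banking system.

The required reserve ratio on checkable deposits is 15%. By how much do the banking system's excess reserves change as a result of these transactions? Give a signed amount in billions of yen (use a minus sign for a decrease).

+¥58.225 billion

Asset purchase (from non-banks) ¥46 billion: reserves +¥46B, deposits +¥46B.
Asset purchase (from non-banks) ¥22.5 billion: reserves +¥22.5B, deposits +¥22.5B.
Totals: Δreserves = +¥68.5B, Δdeposits = +¥68.5B.
Δrequired reserves = 15% × +¥68.5B = +¥10.275B.
Δexcess reserves = Δreserves − Δrequired = +¥68.5B − (+¥10.275B) = +¥58.225 billion.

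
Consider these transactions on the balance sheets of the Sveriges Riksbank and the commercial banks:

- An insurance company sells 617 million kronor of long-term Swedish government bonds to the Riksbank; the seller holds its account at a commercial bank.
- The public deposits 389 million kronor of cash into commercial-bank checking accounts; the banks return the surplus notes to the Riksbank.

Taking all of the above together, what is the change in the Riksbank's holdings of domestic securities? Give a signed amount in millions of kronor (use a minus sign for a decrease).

Asset purchase (from non-banks) 617 million kronor: securities added to the Riksbank's portfolio → +617M.
Currency deposit 389 million kronor: the Riksbank's securities portfolio is untouched → 0.
Net: 617 + 0 = +617 million.

+617 million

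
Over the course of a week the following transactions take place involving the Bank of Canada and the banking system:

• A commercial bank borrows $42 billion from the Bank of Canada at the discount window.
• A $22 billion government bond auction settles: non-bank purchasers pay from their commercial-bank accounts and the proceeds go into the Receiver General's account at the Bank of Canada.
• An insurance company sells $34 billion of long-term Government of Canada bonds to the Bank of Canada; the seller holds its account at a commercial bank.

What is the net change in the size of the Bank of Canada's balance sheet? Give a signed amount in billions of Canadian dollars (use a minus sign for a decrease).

Bank of Canada balance sheet:
  Assets:      Securities +$34B, Loans to banks +$42B
  Liabilities: Bank reserves +$54B, Government deposits +$22B
Change in total Bank of Canada assets = +$76 billion.

+$76 billion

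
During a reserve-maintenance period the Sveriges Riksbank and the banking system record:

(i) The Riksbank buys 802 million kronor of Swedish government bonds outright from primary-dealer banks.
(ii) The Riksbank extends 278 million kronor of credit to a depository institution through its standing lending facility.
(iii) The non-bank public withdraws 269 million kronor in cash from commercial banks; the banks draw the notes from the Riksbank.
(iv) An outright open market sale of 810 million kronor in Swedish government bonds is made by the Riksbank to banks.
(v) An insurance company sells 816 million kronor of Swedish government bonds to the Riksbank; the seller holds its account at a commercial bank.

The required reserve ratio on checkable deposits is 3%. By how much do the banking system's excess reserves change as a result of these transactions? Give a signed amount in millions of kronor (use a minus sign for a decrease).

+800.59 million

OMO purchase (from banks) 802 million kronor: reserves +802M, deposits 0.
Discount-window loan 278 million kronor: reserves +278M, deposits 0.
Currency withdrawal 269 million kronor: reserves −269M, deposits −269M.
OMO sale (to banks) 810 million kronor: reserves −810M, deposits 0.
Asset purchase (from non-banks) 816 million kronor: reserves +816M, deposits +816M.
Totals: Δreserves = +817M, Δdeposits = +547M.
Δrequired reserves = 3% × +547M = +16.41M.
Δexcess reserves = Δreserves − Δrequired = +817M − (+16.41M) = +800.59 million.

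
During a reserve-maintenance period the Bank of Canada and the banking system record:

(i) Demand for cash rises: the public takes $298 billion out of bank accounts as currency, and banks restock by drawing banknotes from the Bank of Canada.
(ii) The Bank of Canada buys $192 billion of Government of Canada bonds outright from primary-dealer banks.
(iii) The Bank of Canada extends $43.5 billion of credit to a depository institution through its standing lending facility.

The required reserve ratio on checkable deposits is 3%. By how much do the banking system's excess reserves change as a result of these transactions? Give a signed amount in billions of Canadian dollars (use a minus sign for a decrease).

-$53.56 billion

Currency withdrawal $298 billion: reserves −$298B, deposits −$298B.
OMO purchase (from banks) $192 billion: reserves +$192B, deposits 0.
Discount-window loan $43.5 billion: reserves +$43.5B, deposits 0.
Totals: Δreserves = −$62.5B, Δdeposits = −$298B.
Δrequired reserves = 3% × −$298B = −$8.94B.
Δexcess reserves = Δreserves − Δrequired = −$62.5B − (−$8.94B) = -$53.56 billion.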